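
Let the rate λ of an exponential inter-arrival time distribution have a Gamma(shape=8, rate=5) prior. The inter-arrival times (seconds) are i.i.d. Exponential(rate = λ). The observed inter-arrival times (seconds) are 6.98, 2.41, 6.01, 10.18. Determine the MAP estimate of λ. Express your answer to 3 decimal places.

The Exponential(rate=λ) likelihood is ∝ λ^n e^(−λΣtᵢ). Here n = 4 and Σtᵢ = 6.98 + 2.41 + 6.01 + 10.18 = 25.58.
Posterior ∝ λ^7e^(−5λ) · λ^4e^(−25.58λ) = λ^11e^(−30.58λ), i.e. Gamma(12, 30.58).
Mode = (a−1)/b = 11/30.58 ≈ 0.360.

λ̂_MAP = 0.360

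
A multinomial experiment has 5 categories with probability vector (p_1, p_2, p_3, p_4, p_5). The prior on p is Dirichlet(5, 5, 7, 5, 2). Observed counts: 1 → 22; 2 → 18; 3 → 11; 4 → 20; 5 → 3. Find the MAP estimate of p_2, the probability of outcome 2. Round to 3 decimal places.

MAP estimate: 0.237

The posterior is Dirichlet(αᵢ + nᵢ) = Dirichlet(27, 23, 18, 25, 5).
For a Dirichlet(a₁,…,a_K) with all aᵢ > 1, the mode has j-th component (aⱼ − 1)/(Σaᵢ − K).
Here Σaᵢ = 98 and K = 5, so p_2 = (23 − 1)/(98 − 5) = 22/93 ≈ 0.237.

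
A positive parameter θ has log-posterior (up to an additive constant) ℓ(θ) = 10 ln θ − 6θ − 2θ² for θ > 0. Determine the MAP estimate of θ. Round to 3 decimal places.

θ̂_MAP = 1.000

ℓ'(θ) = 10/θ − 6 − 4θ. Setting this to zero and multiplying by θ: 4θ² + 6θ − 10 = 0.
θ = (−6 + √(6² + 4·4·10)) / (2·4) = (−6 + √196) / 8 = (−6 + 14)/8 = 1.
ℓ''(θ) = −10/θ² − 4 < 0, confirming a maximum.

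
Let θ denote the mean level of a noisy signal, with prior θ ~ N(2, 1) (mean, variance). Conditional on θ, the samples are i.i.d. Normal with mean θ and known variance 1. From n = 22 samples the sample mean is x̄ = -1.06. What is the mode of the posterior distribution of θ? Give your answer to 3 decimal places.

n = 22, x̄ = -1.06.
For a Normal prior and Normal likelihood with known variance, the posterior is Normal; its mode equals its mean, the precision-weighted average.
Prior precision 1/σ₀² = 1/1 = 1; data precision n/σ² = 22/1 = 22.
θ̂ = (1·2 + 22·(-1.06)) / (1 + 22) = (-21.32)/23 = -533/575 ≈ -0.927.

θ̂_MAP = -0.927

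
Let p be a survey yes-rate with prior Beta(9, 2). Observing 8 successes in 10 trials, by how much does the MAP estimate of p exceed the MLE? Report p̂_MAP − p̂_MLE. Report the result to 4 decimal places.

MAP − MLE = 0.0421

Posterior is Beta(17, 4); MAP = (17−1)/(21−2) = 16/19 ≈ 0.84211.
MLE ignores the prior: p̂_MLE = k/n = 8/10 ≈ 0.80000.
Difference = 16/19 − 8/10 = 4/95 ≈ 0.0421.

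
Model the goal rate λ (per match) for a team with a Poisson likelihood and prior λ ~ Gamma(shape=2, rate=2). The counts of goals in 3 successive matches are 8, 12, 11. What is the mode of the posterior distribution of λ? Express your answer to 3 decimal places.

Σxᵢ = 8+12+11 = 31, with n = 3.
Posterior ∝ λe^(−2λ) · λ^31e^(−3λ) = λ^32e^(−5λ), i.e. Gamma(shape=33, rate=5).
The mode of a Gamma(a, b) with a ≥ 1 (shape–rate) is (a−1)/b = 32/5 ≈ 6.400.

λ̂_MAP = 6.400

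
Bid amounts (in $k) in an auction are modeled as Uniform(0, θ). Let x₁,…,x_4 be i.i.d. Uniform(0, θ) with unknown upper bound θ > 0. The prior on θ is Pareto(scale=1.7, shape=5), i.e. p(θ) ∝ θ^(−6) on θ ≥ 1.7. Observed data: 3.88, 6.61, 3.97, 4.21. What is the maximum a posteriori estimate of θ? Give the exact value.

θ̂_MAP = 6.61

The Uniform(0, θ) likelihood is θ^(−n) for θ ≥ max(xᵢ), zero otherwise. Here max(xᵢ) = 6.61.
Posterior ∝ θ^(−6) · θ^(−4) = θ^(−10) on θ ≥ max(1.7, 6.61) = 6.61.
This density is strictly decreasing in θ, so the posterior mode lies at the lower boundary of the support.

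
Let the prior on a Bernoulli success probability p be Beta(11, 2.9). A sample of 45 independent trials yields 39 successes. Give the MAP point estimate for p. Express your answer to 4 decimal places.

p̂_MAP = 0.8612

Prior: Beta(11, 2.9).
Data: 39 successes in 45 trials. The binomial likelihood contributes p^39(1−p)^6, so the posterior is Beta(11+39, 2.9+6) = Beta(50, 8.9).
For Beta(a, b) with a, b > 1 the mode is (a−1)/(a+b−2) = 49/56.9 ≈ 0.8612.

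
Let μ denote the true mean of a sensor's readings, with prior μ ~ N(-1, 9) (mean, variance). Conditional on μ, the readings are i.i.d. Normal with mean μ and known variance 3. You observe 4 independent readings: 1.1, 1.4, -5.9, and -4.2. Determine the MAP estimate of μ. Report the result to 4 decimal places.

μ̂_MAP = -1.8308

n = 4; x̄ = (1.1 + 1.4 + (-5.9) + (-4.2))/4 = -7.6/4 = -1.9.
For a Normal prior and Normal likelihood with known variance, the posterior is Normal; its mode equals its mean, the precision-weighted average.
Prior precision 1/σ₀² = 1/9; data precision n/σ² = 4/3.
μ̂ = ((1/9)·(-1) + (4/3)·(-1.9)) / (1/9 + 4/3) = (-119/45)/(13/9) = -119/65 ≈ -1.8308.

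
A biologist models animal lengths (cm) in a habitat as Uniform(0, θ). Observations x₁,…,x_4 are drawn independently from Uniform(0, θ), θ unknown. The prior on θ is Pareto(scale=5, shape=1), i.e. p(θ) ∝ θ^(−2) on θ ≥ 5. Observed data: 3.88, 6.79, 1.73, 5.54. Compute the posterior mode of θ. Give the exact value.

The Uniform(0, θ) likelihood is θ^(−n) for θ ≥ max(xᵢ), zero otherwise. Here max(xᵢ) = 6.79.
Posterior ∝ θ^(−2) · θ^(−4) = θ^(−6) on θ ≥ max(5, 6.79) = 6.79.
This density is strictly decreasing in θ, so the posterior mode lies at the lower boundary of the support.

θ̂_MAP = 6.79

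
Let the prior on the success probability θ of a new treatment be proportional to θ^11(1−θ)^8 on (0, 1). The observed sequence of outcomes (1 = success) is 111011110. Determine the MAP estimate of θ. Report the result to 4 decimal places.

The prior density ∝ θ^11(1−θ)^8 is the kernel of Beta(12, 9).
Data: 7 successes in 9 trials (from the sequence). The binomial likelihood contributes θ^7(1−θ)^2, so the posterior is Beta(12+7, 9+2) = Beta(19, 11).
For Beta(a, b) with a, b > 1 the mode is (a−1)/(a+b−2) = 18/28 ≈ 0.6429.

θ̂_MAP = 0.6429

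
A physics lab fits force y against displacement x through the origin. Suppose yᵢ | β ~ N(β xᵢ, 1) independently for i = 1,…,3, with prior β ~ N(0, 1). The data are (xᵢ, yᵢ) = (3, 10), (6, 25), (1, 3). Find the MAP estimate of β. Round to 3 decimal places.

β̂_MAP = 3.894

log p(β | y) = −Σ(yᵢ − βxᵢ)²/(2·1) − β²/(2·1) + const.
Setting the derivative to zero: Σxᵢ(yᵢ − βxᵢ)/1 − β/1 = 0, so β = Σxᵢyᵢ / (Σxᵢ² + σ²/τ²).
Σxᵢyᵢ = 3·10 + 6·25 + 1·3 = 183; Σxᵢ² = 46; σ²/τ² = 1.
β̂_MAP = 183 / (46 + 1) = 183/47 ≈ 3.894.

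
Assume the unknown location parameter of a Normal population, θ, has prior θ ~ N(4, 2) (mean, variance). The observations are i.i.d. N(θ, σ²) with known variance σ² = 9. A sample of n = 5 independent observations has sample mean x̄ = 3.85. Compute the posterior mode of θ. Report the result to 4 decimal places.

θ̂_MAP = 3.9211

n = 5, x̄ = 3.85.
For a Normal prior and Normal likelihood with known variance, the posterior is Normal; its mode equals its mean, the precision-weighted average.
Prior precision 1/σ₀² = 1/2 = 0.5; data precision n/σ² = 5/9.
θ̂ = (0.5·4 + (5/9)·3.85) / (0.5 + 5/9) = (149/36)/(19/18) = 149/38 ≈ 3.9211.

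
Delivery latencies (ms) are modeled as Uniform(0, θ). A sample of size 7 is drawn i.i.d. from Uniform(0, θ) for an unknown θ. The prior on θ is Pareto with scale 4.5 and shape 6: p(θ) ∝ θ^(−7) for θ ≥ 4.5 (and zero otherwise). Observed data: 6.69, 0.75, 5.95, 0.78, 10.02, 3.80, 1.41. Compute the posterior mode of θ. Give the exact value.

θ̂_MAP = 10.02

The Uniform(0, θ) likelihood is θ^(−n) for θ ≥ max(xᵢ), zero otherwise. Here max(xᵢ) = 10.02.
Posterior ∝ θ^(−7) · θ^(−7) = θ^(−14) on θ ≥ max(4.5, 10.02) = 10.02.
This density is strictly decreasing in θ, so the posterior mode lies at the lower boundary of the support.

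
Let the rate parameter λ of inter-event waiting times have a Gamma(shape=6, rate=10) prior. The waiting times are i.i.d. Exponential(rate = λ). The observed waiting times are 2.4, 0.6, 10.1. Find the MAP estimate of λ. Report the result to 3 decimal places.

λ̂_MAP = 0.346

The Exponential(rate=λ) likelihood is ∝ λ^n e^(−λΣtᵢ). Here n = 3 and Σtᵢ = 2.4 + 0.6 + 10.1 = 13.1.
Posterior ∝ λ^5e^(−10λ) · λ^3e^(−13.1λ) = λ^8e^(−23.1λ), i.e. Gamma(9, 23.1).
Mode = (a−1)/b = 8/23.1 ≈ 0.346.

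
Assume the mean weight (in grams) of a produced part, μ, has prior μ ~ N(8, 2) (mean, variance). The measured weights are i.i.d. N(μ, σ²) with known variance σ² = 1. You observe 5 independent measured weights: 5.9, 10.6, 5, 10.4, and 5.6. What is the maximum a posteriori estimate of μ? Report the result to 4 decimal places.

μ̂_MAP = 7.5455

n = 5; x̄ = (5.9 + 10.6 + 5 + 10.4 + 5.6)/5 = 37.5/5 = 7.5.
For a Normal prior and Normal likelihood with known variance, the posterior is Normal; its mode equals its mean, the precision-weighted average.
Prior precision 1/σ₀² = 1/2 = 0.5; data precision n/σ² = 5/1 = 5.
μ̂ = (0.5·8 + 5·7.5) / (0.5 + 5) = 41.5/5.5 = 83/11 ≈ 7.5455.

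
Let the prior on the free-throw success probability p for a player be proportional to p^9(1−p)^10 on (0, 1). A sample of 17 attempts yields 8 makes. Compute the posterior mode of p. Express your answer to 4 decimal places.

p̂_MAP = 0.4722

The prior density ∝ p^9(1−p)^10 is the kernel of Beta(10, 11).
Data: 8 successes in 17 trials. The binomial likelihood contributes p^8(1−p)^9, so the posterior is Beta(10+8, 11+9) = Beta(18, 20).
For Beta(a, b) with a, b > 1 the mode is (a−1)/(a+b−2) = 17/36 ≈ 0.4722.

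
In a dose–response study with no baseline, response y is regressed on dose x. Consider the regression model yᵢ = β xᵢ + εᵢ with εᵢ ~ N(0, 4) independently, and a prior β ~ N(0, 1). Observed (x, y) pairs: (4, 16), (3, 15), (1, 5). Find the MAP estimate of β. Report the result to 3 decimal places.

β̂_MAP = 3.800

log p(β | y) = −Σ(yᵢ − βxᵢ)²/(2·4) − β²/(2·1) + const.
Setting the derivative to zero: Σxᵢ(yᵢ − βxᵢ)/4 − β/1 = 0, so β = Σxᵢyᵢ / (Σxᵢ² + σ²/τ²).
Σxᵢyᵢ = 4·16 + 3·15 + 1·5 = 114; Σxᵢ² = 26; σ²/τ² = 4.
β̂_MAP = 114 / (26 + 4) = 114/30 ≈ 3.800.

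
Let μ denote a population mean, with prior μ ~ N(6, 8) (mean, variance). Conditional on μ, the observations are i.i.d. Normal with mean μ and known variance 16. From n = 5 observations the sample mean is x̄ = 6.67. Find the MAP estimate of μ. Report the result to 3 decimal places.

μ̂_MAP = 6.479

n = 5, x̄ = 6.67.
For a Normal prior and Normal likelihood with known variance, the posterior is Normal; its mode equals its mean, the precision-weighted average.
Prior precision 1/σ₀² = 1/8 = 0.125; data precision n/σ² = 5/16 = 0.3125.
μ̂ = (0.125·6 + 0.3125·6.67) / (0.125 + 0.3125) = 2.834375/0.4375 = 907/140 ≈ 6.479.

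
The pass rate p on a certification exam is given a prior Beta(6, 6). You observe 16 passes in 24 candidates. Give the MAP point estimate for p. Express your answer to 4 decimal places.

p̂_MAP = 0.6176

Prior: Beta(6, 6).
Data: 16 successes in 24 trials. The binomial likelihood contributes p^16(1−p)^8, so the posterior is Beta(6+16, 6+8) = Beta(22, 14).
For Beta(a, b) with a, b > 1 the mode is (a−1)/(a+b−2) = 21/34 ≈ 0.6176.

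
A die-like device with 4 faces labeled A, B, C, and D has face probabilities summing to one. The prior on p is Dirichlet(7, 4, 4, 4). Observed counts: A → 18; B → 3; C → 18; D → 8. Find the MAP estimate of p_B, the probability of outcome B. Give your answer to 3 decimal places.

The posterior is Dirichlet(αᵢ + nᵢ) = Dirichlet(25, 7, 22, 12).
For a Dirichlet(a₁,…,a_K) with all aᵢ > 1, the mode has j-th component (aⱼ − 1)/(Σaᵢ − K).
Here Σaᵢ = 66 and K = 4, so p_B = (7 − 1)/(66 − 4) = 6/62 ≈ 0.097.

MAP estimate of p_B = 0.097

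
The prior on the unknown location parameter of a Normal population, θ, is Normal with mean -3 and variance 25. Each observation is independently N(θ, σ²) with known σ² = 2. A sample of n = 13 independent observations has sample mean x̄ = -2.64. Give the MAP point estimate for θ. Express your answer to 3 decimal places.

θ̂_MAP = -2.642

n = 13, x̄ = -2.64.
For a Normal prior and Normal likelihood with known variance, the posterior is Normal; its mode equals its mean, the precision-weighted average.
Prior precision 1/σ₀² = 1/25 = 0.04; data precision n/σ² = 13/2 = 6.5.
θ̂ = (0.04·(-3) + 6.5·(-2.64)) / (0.04 + 6.5) = (-17.28)/6.54 = -288/109 ≈ -2.642.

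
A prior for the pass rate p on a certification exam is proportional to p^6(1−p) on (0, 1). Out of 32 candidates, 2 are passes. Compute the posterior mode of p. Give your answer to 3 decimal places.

p̂_MAP = 0.205

The prior density ∝ p^6(1−p)^1 is the kernel of Beta(7, 2).
Data: 2 successes in 32 trials. The binomial likelihood contributes p^2(1−p)^30, so the posterior is Beta(7+2, 2+30) = Beta(9, 32).
For Beta(a, b) with a, b > 1 the mode is (a−1)/(a+b−2) = 8/39 ≈ 0.205.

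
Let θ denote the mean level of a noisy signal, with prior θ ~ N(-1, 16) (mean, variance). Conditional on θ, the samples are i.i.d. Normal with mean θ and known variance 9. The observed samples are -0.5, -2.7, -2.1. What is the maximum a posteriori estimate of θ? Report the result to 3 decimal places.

n = 3; x̄ = ((-0.5) + (-2.7) + (-2.1))/3 = -5.3/3 = -53/30 ≈ -1.7667.
For a Normal prior and Normal likelihood with known variance, the posterior is Normal; its mode equals its mean, the precision-weighted average.
Prior precision 1/σ₀² = 1/16 = 0.0625; data precision n/σ² = 3/9 = 1/3.
θ̂ = (0.0625·(-1) + (1/3)·(-53/30)) / (0.0625 + 1/3) = (-469/720)/(19/48) = -469/285 ≈ -1.646.

θ̂_MAP = -1.646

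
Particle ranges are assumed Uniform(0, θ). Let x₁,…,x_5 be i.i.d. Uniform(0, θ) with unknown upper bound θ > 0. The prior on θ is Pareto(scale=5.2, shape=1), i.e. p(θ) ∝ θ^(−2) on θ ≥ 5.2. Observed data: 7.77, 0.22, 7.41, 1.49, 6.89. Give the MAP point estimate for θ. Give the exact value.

θ̂_MAP = 7.77

The Uniform(0, θ) likelihood is θ^(−n) for θ ≥ max(xᵢ), zero otherwise. Here max(xᵢ) = 7.77.
Posterior ∝ θ^(−2) · θ^(−5) = θ^(−7) on θ ≥ max(5.2, 7.77) = 7.77.
This density is strictly decreasing in θ, so the posterior mode lies at the lower boundary of the support.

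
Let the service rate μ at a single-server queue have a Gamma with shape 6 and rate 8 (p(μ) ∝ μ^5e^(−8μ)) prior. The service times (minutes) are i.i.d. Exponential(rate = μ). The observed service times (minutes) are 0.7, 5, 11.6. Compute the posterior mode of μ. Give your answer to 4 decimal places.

μ̂_MAP = 0.3162

The Exponential(rate=μ) likelihood is ∝ μ^n e^(−μΣtᵢ). Here n = 3 and Σtᵢ = 0.7 + 5 + 11.6 = 17.3.
Posterior ∝ μ^5e^(−8μ) · μ^3e^(−17.3μ) = μ^8e^(−25.3μ), i.e. Gamma(9, 25.3).
Mode = (a−1)/b = 8/25.3 ≈ 0.3162.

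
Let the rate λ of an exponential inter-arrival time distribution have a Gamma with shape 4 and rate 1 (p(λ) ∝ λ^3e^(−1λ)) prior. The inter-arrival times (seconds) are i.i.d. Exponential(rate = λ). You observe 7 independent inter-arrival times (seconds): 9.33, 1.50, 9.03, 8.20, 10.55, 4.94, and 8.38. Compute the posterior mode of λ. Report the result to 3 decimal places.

The Exponential(rate=λ) likelihood is ∝ λ^n e^(−λΣtᵢ). Here n = 7 and Σtᵢ = 9.33 + 1.50 + 9.03 + 8.20 + 10.55 + 4.94 + 8.38 = 51.93.
Posterior ∝ λ^3e^(−1λ) · λ^7e^(−51.93λ) = λ^10e^(−52.93λ), i.e. Gamma(11, 52.93).
Mode = (a−1)/b = 10/52.93 ≈ 0.189.

λ̂_MAP = 0.189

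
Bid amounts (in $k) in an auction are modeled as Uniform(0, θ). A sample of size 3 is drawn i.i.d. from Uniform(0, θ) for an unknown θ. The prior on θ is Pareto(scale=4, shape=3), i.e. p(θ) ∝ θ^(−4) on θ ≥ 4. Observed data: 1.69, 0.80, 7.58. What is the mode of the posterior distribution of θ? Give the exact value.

θ̂_MAP = 7.58

The Uniform(0, θ) likelihood is θ^(−n) for θ ≥ max(xᵢ), zero otherwise. Here max(xᵢ) = 7.58.
Posterior ∝ θ^(−4) · θ^(−3) = θ^(−7) on θ ≥ max(4, 7.58) = 7.58.
This density is strictly decreasing in θ, so the posterior mode lies at the lower boundary of the support.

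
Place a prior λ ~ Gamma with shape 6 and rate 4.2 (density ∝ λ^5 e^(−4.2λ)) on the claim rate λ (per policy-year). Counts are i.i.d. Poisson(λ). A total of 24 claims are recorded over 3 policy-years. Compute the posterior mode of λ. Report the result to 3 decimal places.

Σxᵢ = 24, n = 3.
Posterior ∝ λ^5e^(−4.2λ) · λ^24e^(−3λ) = λ^29e^(−7.2λ), i.e. Gamma(shape=30, rate=7.2).
The mode of a Gamma(a, b) with a ≥ 1 (shape–rate) is (a−1)/b = 29/7.2 ≈ 4.028.

λ̂_MAP = 4.028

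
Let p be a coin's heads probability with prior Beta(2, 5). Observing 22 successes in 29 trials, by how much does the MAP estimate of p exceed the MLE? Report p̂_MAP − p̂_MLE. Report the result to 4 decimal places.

MAP − MLE = -0.0822

Posterior is Beta(24, 12); MAP = (24−1)/(36−2) = 23/34 ≈ 0.67647.
MLE ignores the prior: p̂_MLE = k/n = 22/29 ≈ 0.75862.
Difference = 23/34 − 22/29 = -81/986 ≈ -0.0822.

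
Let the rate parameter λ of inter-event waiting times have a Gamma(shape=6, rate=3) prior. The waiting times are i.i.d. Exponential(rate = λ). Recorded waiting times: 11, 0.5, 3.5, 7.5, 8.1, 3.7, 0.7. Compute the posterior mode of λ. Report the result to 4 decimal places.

λ̂_MAP = 0.3158

The Exponential(rate=λ) likelihood is ∝ λ^n e^(−λΣtᵢ). Here n = 7 and Σtᵢ = 11 + 0.5 + 3.5 + 7.5 + 8.1 + 3.7 + 0.7 = 35.
Posterior ∝ λ^5e^(−3λ) · λ^7e^(−35λ) = λ^12e^(−38λ), i.e. Gamma(13, 38).
Mode = (a−1)/b = 12/38 ≈ 0.3158.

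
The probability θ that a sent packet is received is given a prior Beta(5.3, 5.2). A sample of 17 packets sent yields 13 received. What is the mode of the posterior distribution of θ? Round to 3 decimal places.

θ̂_MAP = 0.678

Prior: Beta(5.3, 5.2).
Data: 13 successes in 17 trials. The binomial likelihood contributes θ^13(1−θ)^4, so the posterior is Beta(5.3+13, 5.2+4) = Beta(18.3, 9.2).
For Beta(a, b) with a, b > 1 the mode is (a−1)/(a+b−2) = 17.3/25.5 ≈ 0.678.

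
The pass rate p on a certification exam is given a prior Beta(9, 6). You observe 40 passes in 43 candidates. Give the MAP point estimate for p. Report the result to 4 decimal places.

Prior: Beta(9, 6).
Data: 40 successes in 43 trials. The binomial likelihood contributes p^40(1−p)^3, so the posterior is Beta(9+40, 6+3) = Beta(49, 9).
For Beta(a, b) with a, b > 1 the mode is (a−1)/(a+b−2) = 48/56 ≈ 0.8571.

p̂_MAP = 0.8571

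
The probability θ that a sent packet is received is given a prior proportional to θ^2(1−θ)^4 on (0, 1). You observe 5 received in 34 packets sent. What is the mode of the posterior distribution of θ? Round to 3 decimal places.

θ̂_MAP = 0.175

The prior density ∝ θ^2(1−θ)^4 is the kernel of Beta(3, 5).
Data: 5 successes in 34 trials. The binomial likelihood contributes θ^5(1−θ)^29, so the posterior is Beta(3+5, 5+29) = Beta(8, 34).
For Beta(a, b) with a, b > 1 the mode is (a−1)/(a+b−2) = 7/40 ≈ 0.175.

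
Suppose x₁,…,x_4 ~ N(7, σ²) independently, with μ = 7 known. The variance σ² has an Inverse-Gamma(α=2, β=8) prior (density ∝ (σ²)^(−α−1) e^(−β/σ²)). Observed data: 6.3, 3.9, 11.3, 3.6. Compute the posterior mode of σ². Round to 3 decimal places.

σ̂²_MAP = 5.615

Sum of squared deviations about the known mean: SS = (6.3−7)² + (3.9−7)² + (11.3−7)² + (3.6−7)² = 40.15.
The Normal likelihood contributes (σ²)^(−n/2) exp(−SS/(2σ²)), so the posterior is Inverse-Gamma(α + n/2, β + SS/2) = Inverse-Gamma(4, 28.075).
The mode of Inverse-Gamma(a, b) is b/(a+1) = 28.075/5 ≈ 5.615.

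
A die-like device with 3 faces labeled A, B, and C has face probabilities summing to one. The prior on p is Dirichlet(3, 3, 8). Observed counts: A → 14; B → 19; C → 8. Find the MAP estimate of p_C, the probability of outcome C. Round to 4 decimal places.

The posterior is Dirichlet(αᵢ + nᵢ) = Dirichlet(17, 22, 16).
For a Dirichlet(a₁,…,a_K) with all aᵢ > 1, the mode has j-th component (aⱼ − 1)/(Σaᵢ − K).
Here Σaᵢ = 55 and K = 3, so p_C = (16 − 1)/(55 − 3) = 15/52 ≈ 0.2885.

MAP estimate of p_C = 0.2885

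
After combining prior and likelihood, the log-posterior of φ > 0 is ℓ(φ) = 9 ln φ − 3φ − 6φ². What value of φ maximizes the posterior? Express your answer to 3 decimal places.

φ̂_MAP = 0.750

ℓ'(φ) = 9/φ − 3 − 12φ. Setting this to zero and multiplying by φ: 12φ² + 3φ − 9 = 0.
φ = (−3 + √(3² + 4·12·9)) / (2·12) = (−3 + √441) / 24 = (−3 + 21)/24 = 3/4.
ℓ''(φ) = −9/φ² − 12 < 0, confirming a maximum.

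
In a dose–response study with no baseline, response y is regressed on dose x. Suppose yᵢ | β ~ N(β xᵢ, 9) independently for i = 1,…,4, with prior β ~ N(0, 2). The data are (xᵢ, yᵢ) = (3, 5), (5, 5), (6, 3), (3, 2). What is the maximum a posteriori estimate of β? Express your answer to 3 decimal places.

β̂_MAP = 0.766

log p(β | y) = −Σ(yᵢ − βxᵢ)²/(2·9) − β²/(2·2) + const.
Setting the derivative to zero: Σxᵢ(yᵢ − βxᵢ)/9 − β/2 = 0, so β = Σxᵢyᵢ / (Σxᵢ² + σ²/τ²).
Σxᵢyᵢ = 3·5 + 5·5 + 6·3 + 3·2 = 64; Σxᵢ² = 79; σ²/τ² = 4.5.
β̂_MAP = 64 / (79 + 4.5) = 64/83.5 ≈ 0.766.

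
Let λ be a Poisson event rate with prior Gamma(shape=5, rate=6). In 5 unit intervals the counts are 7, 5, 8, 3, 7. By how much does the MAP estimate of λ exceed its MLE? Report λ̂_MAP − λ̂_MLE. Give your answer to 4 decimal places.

Σxᵢ = 30. Posterior is Gamma(35, 11); MAP = (35−1)/11 = 34/11 ≈ 3.09091.
MLE = x̄ = 30/5 ≈ 6.00000.
Difference = 34/11 − 30/5 = -32/11 ≈ -2.9091.

MAP − MLE = -2.9091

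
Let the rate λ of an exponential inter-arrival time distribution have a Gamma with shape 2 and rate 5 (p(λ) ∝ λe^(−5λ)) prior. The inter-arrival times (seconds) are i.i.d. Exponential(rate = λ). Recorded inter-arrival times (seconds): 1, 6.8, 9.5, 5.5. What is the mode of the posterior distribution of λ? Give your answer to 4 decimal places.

The Exponential(rate=λ) likelihood is ∝ λ^n e^(−λΣtᵢ). Here n = 4 and Σtᵢ = 1 + 6.8 + 9.5 + 5.5 = 22.8.
Posterior ∝ λe^(−5λ) · λ^4e^(−22.8λ) = λ^5e^(−27.8λ), i.e. Gamma(6, 27.8).
Mode = (a−1)/b = 5/27.8 ≈ 0.1799.

λ̂_MAP = 0.1799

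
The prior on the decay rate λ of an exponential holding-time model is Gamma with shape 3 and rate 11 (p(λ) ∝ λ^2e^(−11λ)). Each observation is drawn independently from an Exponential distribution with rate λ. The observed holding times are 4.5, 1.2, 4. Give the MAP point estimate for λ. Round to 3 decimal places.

The Exponential(rate=λ) likelihood is ∝ λ^n e^(−λΣtᵢ). Here n = 3 and Σtᵢ = 4.5 + 1.2 + 4 = 9.7.
Posterior ∝ λ^2e^(−11λ) · λ^3e^(−9.7λ) = λ^5e^(−20.7λ), i.e. Gamma(6, 20.7).
Mode = (a−1)/b = 5/20.7 ≈ 0.242.

λ̂_MAP = 0.242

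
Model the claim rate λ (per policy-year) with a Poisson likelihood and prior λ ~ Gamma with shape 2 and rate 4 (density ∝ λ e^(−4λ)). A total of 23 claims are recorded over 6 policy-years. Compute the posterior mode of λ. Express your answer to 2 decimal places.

λ̂_MAP = 2.40

Σxᵢ = 23, n = 6.
Posterior ∝ λe^(−4λ) · λ^23e^(−6λ) = λ^24e^(−10λ), i.e. Gamma(shape=25, rate=10).
The mode of a Gamma(a, b) with a ≥ 1 (shape–rate) is (a−1)/b = 24/10 ≈ 2.40.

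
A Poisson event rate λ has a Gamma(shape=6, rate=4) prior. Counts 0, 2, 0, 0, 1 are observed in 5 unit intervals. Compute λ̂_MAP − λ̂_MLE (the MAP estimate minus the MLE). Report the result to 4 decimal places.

MAP − MLE = 0.2889

Σxᵢ = 3. Posterior is Gamma(9, 9); MAP = (9−1)/9 = 8/9 ≈ 0.88889.
MLE = x̄ = 3/5 ≈ 0.60000.
Difference = 8/9 − 3/5 = 13/45 ≈ 0.2889.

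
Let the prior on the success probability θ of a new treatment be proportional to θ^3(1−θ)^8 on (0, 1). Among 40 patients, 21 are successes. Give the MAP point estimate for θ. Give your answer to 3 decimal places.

θ̂_MAP = 0.471

The prior density ∝ θ^3(1−θ)^8 is the kernel of Beta(4, 9).
Data: 21 successes in 40 trials. The binomial likelihood contributes θ^21(1−θ)^19, so the posterior is Beta(4+21, 9+19) = Beta(25, 28).
For Beta(a, b) with a, b > 1 the mode is (a−1)/(a+b−2) = 24/51 ≈ 0.471.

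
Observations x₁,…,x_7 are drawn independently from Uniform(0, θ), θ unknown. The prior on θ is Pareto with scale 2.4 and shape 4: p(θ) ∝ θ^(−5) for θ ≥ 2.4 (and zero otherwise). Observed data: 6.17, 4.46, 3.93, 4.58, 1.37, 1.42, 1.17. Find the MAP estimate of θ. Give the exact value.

θ̂_MAP = 6.17

The Uniform(0, θ) likelihood is θ^(−n) for θ ≥ max(xᵢ), zero otherwise. Here max(xᵢ) = 6.17.
Posterior ∝ θ^(−5) · θ^(−7) = θ^(−12) on θ ≥ max(2.4, 6.17) = 6.17.
This density is strictly decreasing in θ, so the posterior mode lies at the lower boundary of the support.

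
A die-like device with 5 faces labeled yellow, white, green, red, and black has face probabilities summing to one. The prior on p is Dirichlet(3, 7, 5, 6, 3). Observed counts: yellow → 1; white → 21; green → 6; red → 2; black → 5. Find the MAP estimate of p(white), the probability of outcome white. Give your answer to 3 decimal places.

The posterior is Dirichlet(αᵢ + nᵢ) = Dirichlet(4, 28, 11, 8, 8).
For a Dirichlet(a₁,…,a_K) with all aᵢ > 1, the mode has j-th component (aⱼ − 1)/(Σaᵢ − K).
Here Σaᵢ = 59 and K = 5, so p(white) = (28 − 1)/(59 − 5) = 27/54 ≈ 0.500.

MAP estimate of p(white) = 0.500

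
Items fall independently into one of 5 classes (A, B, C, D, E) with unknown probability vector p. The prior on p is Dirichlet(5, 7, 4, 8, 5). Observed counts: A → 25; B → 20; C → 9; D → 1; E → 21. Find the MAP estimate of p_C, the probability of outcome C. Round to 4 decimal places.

The posterior is Dirichlet(αᵢ + nᵢ) = Dirichlet(30, 27, 13, 9, 26).
For a Dirichlet(a₁,…,a_K) with all aᵢ > 1, the mode has j-th component (aⱼ − 1)/(Σaᵢ − K).
Here Σaᵢ = 105 and K = 5, so p_C = (13 − 1)/(105 − 5) = 12/100 ≈ 0.1200.

MAP estimate of p_C = 0.1200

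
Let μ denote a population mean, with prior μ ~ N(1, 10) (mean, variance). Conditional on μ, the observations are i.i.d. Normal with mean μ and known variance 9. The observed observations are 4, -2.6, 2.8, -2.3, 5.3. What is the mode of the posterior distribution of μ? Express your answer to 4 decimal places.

μ̂_MAP = 1.3729

n = 5; x̄ = (4 + (-2.6) + 2.8 + (-2.3) + 5.3)/5 = 7.2/5 = 1.44.
For a Normal prior and Normal likelihood with known variance, the posterior is Normal; its mode equals its mean, the precision-weighted average.
Prior precision 1/σ₀² = 1/10 = 0.1; data precision n/σ² = 5/9.
μ̂ = (0.1·1 + (5/9)·1.44) / (0.1 + 5/9) = 0.9/(59/90) = 81/59 ≈ 1.3729.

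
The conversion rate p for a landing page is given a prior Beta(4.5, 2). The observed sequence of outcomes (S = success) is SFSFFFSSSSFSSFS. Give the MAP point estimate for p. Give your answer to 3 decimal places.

p̂_MAP = 0.641

Prior: Beta(4.5, 2).
Data: 9 successes in 15 trials (from the sequence). The binomial likelihood contributes p^9(1−p)^6, so the posterior is Beta(4.5+9, 2+6) = Beta(13.5, 8).
For Beta(a, b) with a, b > 1 the mode is (a−1)/(a+b−2) = 12.5/19.5 ≈ 0.641.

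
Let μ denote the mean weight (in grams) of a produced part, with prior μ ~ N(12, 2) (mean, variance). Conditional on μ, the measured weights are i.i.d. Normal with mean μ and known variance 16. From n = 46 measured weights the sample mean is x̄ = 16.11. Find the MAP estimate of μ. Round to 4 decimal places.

μ̂_MAP = 15.5011

n = 46, x̄ = 16.11.
For a Normal prior and Normal likelihood with known variance, the posterior is Normal; its mode equals its mean, the precision-weighted average.
Prior precision 1/σ₀² = 1/2 = 0.5; data precision n/σ² = 46/16 = 2.875.
μ̂ = (0.5·12 + 2.875·16.11) / (0.5 + 2.875) = 52.31625/3.375 = 13951/900 ≈ 15.5011.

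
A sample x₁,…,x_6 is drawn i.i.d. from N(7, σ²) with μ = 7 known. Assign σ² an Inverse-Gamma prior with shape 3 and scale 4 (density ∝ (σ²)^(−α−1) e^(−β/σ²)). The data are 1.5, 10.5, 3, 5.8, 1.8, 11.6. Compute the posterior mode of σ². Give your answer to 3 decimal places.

Sum of squared deviations about the known mean: SS = (1.5−7)² + (10.5−7)² + (3−7)² + (5.8−7)² + (1.8−7)² + (11.6−7)² = 108.14.
The Normal likelihood contributes (σ²)^(−n/2) exp(−SS/(2σ²)), so the posterior is Inverse-Gamma(α + n/2, β + SS/2) = Inverse-Gamma(6, 58.07).
The mode of Inverse-Gamma(a, b) is b/(a+1) = 58.07/7 ≈ 8.296.

σ̂²_MAP = 8.296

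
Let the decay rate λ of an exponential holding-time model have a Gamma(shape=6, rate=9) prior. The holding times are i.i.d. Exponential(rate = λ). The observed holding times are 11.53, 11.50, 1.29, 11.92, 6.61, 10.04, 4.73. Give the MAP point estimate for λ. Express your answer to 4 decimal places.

λ̂_MAP = 0.1801

The Exponential(rate=λ) likelihood is ∝ λ^n e^(−λΣtᵢ). Here n = 7 and Σtᵢ = 11.53 + 11.50 + 1.29 + 11.92 + 6.61 + 10.04 + 4.73 = 57.62.
Posterior ∝ λ^5e^(−9λ) · λ^7e^(−57.62λ) = λ^12e^(−66.62λ), i.e. Gamma(13, 66.62).
Mode = (a−1)/b = 12/66.62 ≈ 0.1801.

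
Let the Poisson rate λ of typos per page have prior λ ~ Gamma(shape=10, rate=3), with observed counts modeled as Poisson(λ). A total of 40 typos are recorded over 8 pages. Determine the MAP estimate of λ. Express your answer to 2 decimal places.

λ̂_MAP = 4.45

Σxᵢ = 40, n = 8.
Posterior ∝ λ^9e^(−3λ) · λ^40e^(−8λ) = λ^49e^(−11λ), i.e. Gamma(shape=50, rate=11).
The mode of a Gamma(a, b) with a ≥ 1 (shape–rate) is (a−1)/b = 49/11 ≈ 4.45.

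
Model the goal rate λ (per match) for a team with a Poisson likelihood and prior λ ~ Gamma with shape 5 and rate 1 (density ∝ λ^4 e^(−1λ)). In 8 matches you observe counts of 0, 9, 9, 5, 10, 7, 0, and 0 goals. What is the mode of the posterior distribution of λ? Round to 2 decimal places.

Σxᵢ = 0+9+9+5+10+7+0+0 = 40, with n = 8.
Posterior ∝ λ^4e^(−1λ) · λ^40e^(−8λ) = λ^44e^(−9λ), i.e. Gamma(shape=45, rate=9).
The mode of a Gamma(a, b) with a ≥ 1 (shape–rate) is (a−1)/b = 44/9 ≈ 4.89.

λ̂_MAP = 4.89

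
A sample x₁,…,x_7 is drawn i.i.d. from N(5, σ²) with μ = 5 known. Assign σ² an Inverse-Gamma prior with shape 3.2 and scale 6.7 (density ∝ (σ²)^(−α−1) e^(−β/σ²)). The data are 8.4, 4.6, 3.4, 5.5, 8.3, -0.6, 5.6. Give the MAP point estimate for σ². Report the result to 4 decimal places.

σ̂²_MAP = 4.5805

Sum of squared deviations about the known mean: SS = (8.4−5)² + (4.6−5)² + (3.4−5)² + (5.5−5)² + (8.3−5)² + (-0.6−5)² + (5.6−5)² = 57.14.
The Normal likelihood contributes (σ²)^(−n/2) exp(−SS/(2σ²)), so the posterior is Inverse-Gamma(α + n/2, β + SS/2) = Inverse-Gamma(6.7, 35.27).
The mode of Inverse-Gamma(a, b) is b/(a+1) = 35.27/7.7 ≈ 4.5805.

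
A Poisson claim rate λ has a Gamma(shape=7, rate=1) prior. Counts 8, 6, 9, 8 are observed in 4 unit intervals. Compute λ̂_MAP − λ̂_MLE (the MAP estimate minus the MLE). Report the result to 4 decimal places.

Σxᵢ = 31. Posterior is Gamma(38, 5); MAP = (38−1)/5 = 37/5 ≈ 7.40000.
MLE = x̄ = 31/4 ≈ 7.75000.
Difference = 37/5 − 31/4 = -7/20 ≈ -0.3500.

MAP − MLE = -0.3500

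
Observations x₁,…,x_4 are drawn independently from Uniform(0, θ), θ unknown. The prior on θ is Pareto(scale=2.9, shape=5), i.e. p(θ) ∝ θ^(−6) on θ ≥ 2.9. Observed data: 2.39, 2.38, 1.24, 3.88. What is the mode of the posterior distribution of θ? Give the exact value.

The Uniform(0, θ) likelihood is θ^(−n) for θ ≥ max(xᵢ), zero otherwise. Here max(xᵢ) = 3.88.
Posterior ∝ θ^(−6) · θ^(−4) = θ^(−10) on θ ≥ max(2.9, 3.88) = 3.88.
This density is strictly decreasing in θ, so the posterior mode lies at the lower boundary of the support.

θ̂_MAP = 3.88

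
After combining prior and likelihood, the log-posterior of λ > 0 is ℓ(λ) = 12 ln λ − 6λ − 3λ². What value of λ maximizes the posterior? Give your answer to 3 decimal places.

λ̂_MAP = 1.000

ℓ'(λ) = 12/λ − 6 − 6λ. Setting this to zero and multiplying by λ: 6λ² + 6λ − 12 = 0.
λ = (−6 + √(6² + 4·6·12)) / (2·6) = (−6 + √324) / 12 = (−6 + 18)/12 = 1.
ℓ''(λ) = −12/λ² − 6 < 0, confirming a maximum.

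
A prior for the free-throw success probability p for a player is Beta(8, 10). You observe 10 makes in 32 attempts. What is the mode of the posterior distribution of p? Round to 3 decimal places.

Prior: Beta(8, 10).
Data: 10 successes in 32 trials. The binomial likelihood contributes p^10(1−p)^22, so the posterior is Beta(8+10, 10+22) = Beta(18, 32).
For Beta(a, b) with a, b > 1 the mode is (a−1)/(a+b−2) = 17/48 ≈ 0.354.

p̂_MAP = 0.354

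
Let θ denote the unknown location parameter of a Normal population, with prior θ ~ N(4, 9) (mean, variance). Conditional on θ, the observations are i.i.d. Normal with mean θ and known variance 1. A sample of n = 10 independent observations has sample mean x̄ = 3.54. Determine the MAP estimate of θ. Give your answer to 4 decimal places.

θ̂_MAP = 3.5451

n = 10, x̄ = 3.54.
For a Normal prior and Normal likelihood with known variance, the posterior is Normal; its mode equals its mean, the precision-weighted average.
Prior precision 1/σ₀² = 1/9; data precision n/σ² = 10/1 = 10.
θ̂ = ((1/9)·4 + 10·3.54) / (1/9 + 10) = (1613/45)/(91/9) = 1613/455 ≈ 3.5451.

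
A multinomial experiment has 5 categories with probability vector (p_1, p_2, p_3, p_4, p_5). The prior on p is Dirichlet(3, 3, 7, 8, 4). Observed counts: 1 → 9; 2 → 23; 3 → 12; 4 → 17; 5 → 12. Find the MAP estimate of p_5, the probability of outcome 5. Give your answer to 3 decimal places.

MAP estimate: 0.161

The posterior is Dirichlet(αᵢ + nᵢ) = Dirichlet(12, 26, 19, 25, 16).
For a Dirichlet(a₁,…,a_K) with all aᵢ > 1, the mode has j-th component (aⱼ − 1)/(Σaᵢ − K).
Here Σaᵢ = 98 and K = 5, so p_5 = (16 − 1)/(98 − 5) = 15/93 ≈ 0.161.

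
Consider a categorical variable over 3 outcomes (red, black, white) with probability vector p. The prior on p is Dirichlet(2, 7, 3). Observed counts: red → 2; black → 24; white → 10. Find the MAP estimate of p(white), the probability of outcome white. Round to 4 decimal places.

The posterior is Dirichlet(αᵢ + nᵢ) = Dirichlet(4, 31, 13).
For a Dirichlet(a₁,…,a_K) with all aᵢ > 1, the mode has j-th component (aⱼ − 1)/(Σaᵢ − K).
Here Σaᵢ = 48 and K = 3, so p(white) = (13 − 1)/(48 − 3) = 12/45 ≈ 0.2667.

MAP estimate of p(white) = 0.2667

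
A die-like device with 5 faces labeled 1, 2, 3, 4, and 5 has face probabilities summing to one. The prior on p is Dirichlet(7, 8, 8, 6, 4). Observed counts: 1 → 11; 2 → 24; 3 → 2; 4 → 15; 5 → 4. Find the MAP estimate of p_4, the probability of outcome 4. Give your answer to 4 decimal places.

The posterior is Dirichlet(αᵢ + nᵢ) = Dirichlet(18, 32, 10, 21, 8).
For a Dirichlet(a₁,…,a_K) with all aᵢ > 1, the mode has j-th component (aⱼ − 1)/(Σaᵢ − K).
Here Σaᵢ = 89 and K = 5, so p_4 = (21 − 1)/(89 − 5) = 20/84 ≈ 0.2381.

MAP estimate: 0.2381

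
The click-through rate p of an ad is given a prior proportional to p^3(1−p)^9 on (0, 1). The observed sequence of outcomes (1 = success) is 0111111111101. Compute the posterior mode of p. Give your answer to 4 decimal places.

p̂_MAP = 0.5600

The prior density ∝ p^3(1−p)^9 is the kernel of Beta(4, 10).
Data: 11 successes in 13 trials (from the sequence). The binomial likelihood contributes p^11(1−p)^2, so the posterior is Beta(4+11, 10+2) = Beta(15, 12).
For Beta(a, b) with a, b > 1 the mode is (a−1)/(a+b−2) = 14/25 ≈ 0.5600.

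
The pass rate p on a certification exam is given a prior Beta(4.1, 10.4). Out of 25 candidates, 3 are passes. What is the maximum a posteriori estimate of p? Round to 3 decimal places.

Prior: Beta(4.1, 10.4).
Data: 3 successes in 25 trials. The binomial likelihood contributes p^3(1−p)^22, so the posterior is Beta(4.1+3, 10.4+22) = Beta(7.1, 32.4).
For Beta(a, b) with a, b > 1 the mode is (a−1)/(a+b−2) = 6.1/37.5 ≈ 0.163.

p̂_MAP = 0.163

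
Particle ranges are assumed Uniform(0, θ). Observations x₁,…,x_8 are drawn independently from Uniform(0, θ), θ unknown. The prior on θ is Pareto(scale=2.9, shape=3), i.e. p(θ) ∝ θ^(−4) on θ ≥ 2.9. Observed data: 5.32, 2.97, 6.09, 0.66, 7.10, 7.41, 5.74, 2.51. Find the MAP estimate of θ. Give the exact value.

θ̂_MAP = 7.41

The Uniform(0, θ) likelihood is θ^(−n) for θ ≥ max(xᵢ), zero otherwise. Here max(xᵢ) = 7.41.
Posterior ∝ θ^(−4) · θ^(−8) = θ^(−12) on θ ≥ max(2.9, 7.41) = 7.41.
This density is strictly decreasing in θ, so the posterior mode lies at the lower boundary of the support.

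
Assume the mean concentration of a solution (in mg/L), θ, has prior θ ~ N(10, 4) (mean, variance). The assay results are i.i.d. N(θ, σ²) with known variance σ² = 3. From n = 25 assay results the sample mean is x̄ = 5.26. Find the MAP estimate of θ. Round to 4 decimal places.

θ̂_MAP = 5.3981

n = 25, x̄ = 5.26.
For a Normal prior and Normal likelihood with known variance, the posterior is Normal; its mode equals its mean, the precision-weighted average.
Prior precision 1/σ₀² = 1/4 = 0.25; data precision n/σ² = 25/3.
θ̂ = (0.25·10 + (25/3)·5.26) / (0.25 + 25/3) = (139/3)/(103/12) = 556/103 ≈ 5.3981.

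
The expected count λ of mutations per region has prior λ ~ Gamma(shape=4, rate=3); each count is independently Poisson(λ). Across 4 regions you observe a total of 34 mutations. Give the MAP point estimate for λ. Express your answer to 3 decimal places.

Σxᵢ = 34, n = 4.
Posterior ∝ λ^3e^(−3λ) · λ^34e^(−4λ) = λ^37e^(−7λ), i.e. Gamma(shape=38, rate=7).
The mode of a Gamma(a, b) with a ≥ 1 (shape–rate) is (a−1)/b = 37/7 ≈ 5.286.

λ̂_MAP = 5.286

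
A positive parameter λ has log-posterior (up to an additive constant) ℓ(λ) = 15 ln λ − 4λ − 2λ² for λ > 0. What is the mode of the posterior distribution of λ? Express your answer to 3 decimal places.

ℓ'(λ) = 15/λ − 4 − 4λ. Setting this to zero and multiplying by λ: 4λ² + 4λ − 15 = 0.
λ = (−4 + √(4² + 4·4·15)) / (2·4) = (−4 + √256) / 8 = (−4 + 16)/8 = 3/2.
ℓ''(λ) = −15/λ² − 4 < 0, confirming a maximum.

λ̂_MAP = 1.500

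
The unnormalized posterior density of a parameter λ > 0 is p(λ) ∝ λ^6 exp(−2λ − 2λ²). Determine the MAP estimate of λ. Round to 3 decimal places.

λ̂_MAP = 1.000

ℓ'(λ) = 6/λ − 2 − 4λ. Setting this to zero and multiplying by λ: 4λ² + 2λ − 6 = 0.
λ = (−2 + √(2² + 4·4·6)) / (2·4) = (−2 + √100) / 8 = (−2 + 10)/8 = 1.
ℓ''(λ) = −6/λ² − 4 < 0, confirming a maximum.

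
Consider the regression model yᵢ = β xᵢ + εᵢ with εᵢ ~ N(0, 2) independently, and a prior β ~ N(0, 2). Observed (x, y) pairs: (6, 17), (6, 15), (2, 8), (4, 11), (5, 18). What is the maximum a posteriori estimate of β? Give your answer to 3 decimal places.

log p(β | y) = −Σ(yᵢ − βxᵢ)²/(2·2) − β²/(2·2) + const.
Setting the derivative to zero: Σxᵢ(yᵢ − βxᵢ)/2 − β/2 = 0, so β = Σxᵢyᵢ / (Σxᵢ² + σ²/τ²).
Σxᵢyᵢ = 6·17 + 6·15 + 2·8 + 4·11 + 5·18 = 342; Σxᵢ² = 117; σ²/τ² = 1.
β̂_MAP = 342 / (117 + 1) = 342/118 ≈ 2.898.

β̂_MAP = 2.898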